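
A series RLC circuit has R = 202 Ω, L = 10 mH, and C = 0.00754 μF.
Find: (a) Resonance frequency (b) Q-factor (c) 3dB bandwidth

Step 1 — Resonance: ω₀ = 1/√(LC) = 1/√(0.01·7.54e-09) = 1.152e+05 rad/s.
Step 2 — f₀ = ω₀/(2π) = 1.833e+04 Hz.
Step 3 — Series Q: Q = ω₀L/R = 1.152e+05·0.01/202 = 5.701.
Step 4 — Bandwidth: Δω = ω₀/Q = 2.02e+04 rad/s; BW = Δω/(2π) = 3215 Hz.

(a) f₀ = 1.833e+04 Hz  (b) Q = 5.701  (c) BW = 3215 Hz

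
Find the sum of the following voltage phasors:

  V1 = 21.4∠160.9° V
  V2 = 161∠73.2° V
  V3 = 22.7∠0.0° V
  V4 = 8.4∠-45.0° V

Step 1 — Convert each phasor to rectangular form:
  V1 = 21.4·(cos(160.9°) + j·sin(160.9°)) = -20.22 + j7.002 V
  V2 = 161·(cos(73.2°) + j·sin(73.2°)) = 46.53 + j154.1 V
  V3 = 22.7·(cos(0.0°) + j·sin(0.0°)) = 22.7 V
  V4 = 8.4·(cos(-45.0°) + j·sin(-45.0°)) = 5.94 - j5.94 V
Step 2 — Sum components: V_total = 54.95 + j155.2 V.
Step 3 — Convert to polar: |V_total| = 164.6 V, ∠V_total = 70.5°.

V_total = 164.6∠70.5° V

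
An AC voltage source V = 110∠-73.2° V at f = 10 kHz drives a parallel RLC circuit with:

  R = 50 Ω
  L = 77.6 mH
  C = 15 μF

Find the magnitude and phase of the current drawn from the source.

Step 1 — Angular frequency: ω = 2π·f = 2π·1e+04 = 6.283e+04 rad/s.
Step 2 — Component impedances:
  R: Z = R = 50 Ω
  L: Z = jωL = j·6.283e+04·0.0776 = 0 + j4876 Ω
  C: Z = 1/(jωC) = -j/(ω·C) = 0 - j1.061 Ω
Step 3 — Parallel combination: 1/Z_total = 1/R + 1/L + 1/C; Z_total = 0.02252 - j1.061 Ω = 1.061∠-88.8° Ω.
Step 4 — Source phasor: V = 110∠-73.2° V = 31.79 - j105.3 V.
Step 5 — Ohm's law: I = V / Z_total = (31.79 - j105.3) / (0.02252 - j1.061) = 99.86 + j27.85 A.
Step 6 — Convert to polar: |I| = 103.7 A, ∠I = 15.6°.

I = 103.7∠15.6° A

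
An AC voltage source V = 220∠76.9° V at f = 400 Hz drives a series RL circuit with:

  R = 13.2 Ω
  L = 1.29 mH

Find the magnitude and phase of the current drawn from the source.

Step 1 — Angular frequency: ω = 2π·f = 2π·400 = 2513 rad/s.
Step 2 — Component impedances:
  R: Z = R = 13.2 Ω
  L: Z = jωL = j·2513·0.00129 = 0 + j3.242 Ω
Step 3 — Series combination: Z_total = R + L = 13.2 + j3.242 Ω = 13.59∠13.8° Ω.
Step 4 — Source phasor: V = 220∠76.9° V = 49.86 + j214.3 V.
Step 5 — Ohm's law: I = V / Z_total = (49.86 + j214.3) / (13.2 + j3.242) = 7.323 + j14.43 A.
Step 6 — Convert to polar: |I| = 16.19 A, ∠I = 63.1°.

I = 16.19∠63.1° A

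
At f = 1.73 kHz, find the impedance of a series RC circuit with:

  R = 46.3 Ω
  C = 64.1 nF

Step 1 — Angular frequency: ω = 2π·f = 2π·1730 = 1.087e+04 rad/s.
Step 2 — Component impedances:
  R: Z = R = 46.3 Ω
  C: Z = 1/(jωC) = -j/(ω·C) = 0 - j1435 Ω
Step 3 — Series combination: Z_total = R + C = 46.3 - j1435 Ω = 1436∠-88.2° Ω.

Z = 46.3 - j1435 Ω = 1436∠-88.2° Ω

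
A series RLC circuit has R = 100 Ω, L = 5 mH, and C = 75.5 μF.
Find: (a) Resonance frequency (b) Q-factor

Step 1 — Resonance condition Im(Z)=0 gives ω₀ = 1/√(LC).
Step 2 — ω₀ = 1/√(0.005·7.55e-05) = 1628 rad/s.
Step 3 — f₀ = ω₀/(2π) = 259 Hz.
Step 4 — Series Q: Q = ω₀L/R = 1628·0.005/100 = 0.08138.

(a) f₀ = 259 Hz  (b) Q = 0.08138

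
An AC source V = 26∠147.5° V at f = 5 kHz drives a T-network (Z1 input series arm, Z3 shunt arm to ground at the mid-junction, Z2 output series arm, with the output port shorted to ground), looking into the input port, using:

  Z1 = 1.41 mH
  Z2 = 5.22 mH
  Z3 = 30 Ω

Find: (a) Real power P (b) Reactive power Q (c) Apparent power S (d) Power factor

Step 1 — Angular frequency: ω = 2π·f = 2π·5000 = 3.142e+04 rad/s.
Step 2 — Component impedances:
  Z1: Z = jωL = j·3.142e+04·0.00141 = 0 + j44.3 Ω
  Z2: Z = jωL = j·3.142e+04·0.00522 = 0 + j164 Ω
  Z3: Z = R = 30 Ω
Step 3 — With the output port shorted to ground, the output series arm Z2 runs from the junction to ground; the shunt arm Z3 also runs from the junction to ground. They appear in parallel: Z3 || Z2 = 29.03 + j5.31 Ω.
Step 4 — Series with input arm Z1: Z_in = Z1 + (Z3 || Z2) = 29.03 + j49.61 Ω = 57.48∠59.7° Ω.
Step 5 — Source phasor: V = 26∠147.5° V = -21.93 + j13.97 V.
Step 6 — Current: I = V / Z = 0.01709 + j0.452 A = 0.4524∠87.8° A.
Step 7 — Complex power: S = V·I* = 5.94 + j10.15 VA.
Step 8 — Real power: P = Re(S) = 5.94 W.
Step 9 — Reactive power: Q = Im(S) = 10.15 VAR.
Step 10 — Apparent power: |S| = 11.76 VA.
Step 11 — Power factor: PF = P/|S| = 0.5051 (lagging).

(a) P = 5.94 W  (b) Q = 10.15 VAR  (c) S = 11.76 VA  (d) PF = 0.5051 (lagging)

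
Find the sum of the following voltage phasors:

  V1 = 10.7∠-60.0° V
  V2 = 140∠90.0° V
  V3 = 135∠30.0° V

Step 1 — Convert each phasor to rectangular form:
  V1 = 10.7·(cos(-60.0°) + j·sin(-60.0°)) = 5.35 - j9.266 V
  V2 = 140·(cos(90.0°) + j·sin(90.0°)) = 0 + j140 V
  V3 = 135·(cos(30.0°) + j·sin(30.0°)) = 116.9 + j67.5 V
Step 2 — Sum components: V_total = 122.3 + j198.2 V.
Step 3 — Convert to polar: |V_total| = 232.9 V, ∠V_total = 58.3°.

V_total = 232.9∠58.3° V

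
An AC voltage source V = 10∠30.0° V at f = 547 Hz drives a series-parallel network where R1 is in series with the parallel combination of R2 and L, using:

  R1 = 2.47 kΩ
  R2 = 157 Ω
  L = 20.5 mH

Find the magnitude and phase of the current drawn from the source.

Step 1 — Angular frequency: ω = 2π·f = 2π·547 = 3437 rad/s.
Step 2 — Component impedances:
  R1: Z = R = 2470 Ω
  R2: Z = R = 157 Ω
  L: Z = jωL = j·3437·0.0205 = 0 + j70.46 Ω
Step 3 — Parallel branch: R2 || L = 1/(1/R2 + 1/L) = 26.32 + j58.65 Ω.
Step 4 — Series with R1: Z_total = R1 + (R2 || L) = 2496 + j58.65 Ω = 2497∠1.3° Ω.
Step 5 — Source phasor: V = 10∠30.0° V = 8.66 + j5 V.
Step 6 — Ohm's law: I = V / Z_total = (8.66 + j5) / (2496 + j58.65) = 0.003514 + j0.00192 A.
Step 7 — Convert to polar: |I| = 0.004005 A, ∠I = 28.7°.

I = 0.004005∠28.7° A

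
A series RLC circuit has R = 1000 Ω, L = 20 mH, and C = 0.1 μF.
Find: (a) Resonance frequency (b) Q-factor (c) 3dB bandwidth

Step 1 — Resonance: ω₀ = 1/√(LC) = 1/√(0.02·1e-07) = 2.236e+04 rad/s.
Step 2 — f₀ = ω₀/(2π) = 3559 Hz.
Step 3 — Series Q: Q = ω₀L/R = 2.236e+04·0.02/1000 = 0.4472.
Step 4 — Bandwidth: Δω = ω₀/Q = 5e+04 rad/s; BW = Δω/(2π) = 7958 Hz.

(a) f₀ = 3559 Hz  (b) Q = 0.4472  (c) BW = 7958 Hz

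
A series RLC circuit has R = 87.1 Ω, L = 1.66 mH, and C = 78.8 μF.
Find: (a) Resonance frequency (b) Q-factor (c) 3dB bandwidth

Step 1 — Resonance: ω₀ = 1/√(LC) = 1/√(0.00166·7.88e-05) = 2765 rad/s.
Step 2 — f₀ = ω₀/(2π) = 440.1 Hz.
Step 3 — Series Q: Q = ω₀L/R = 2765·0.00166/87.1 = 0.0527.
Step 4 — Bandwidth: Δω = ω₀/Q = 5.247e+04 rad/s; BW = Δω/(2π) = 8351 Hz.

(a) f₀ = 440.1 Hz  (b) Q = 0.0527  (c) BW = 8351 Hz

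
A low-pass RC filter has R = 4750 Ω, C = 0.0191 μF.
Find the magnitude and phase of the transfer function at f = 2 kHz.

Step 1 — Angular frequency: ω = 2π·2000 = 1.257e+04 rad/s.
Step 2 — Transfer function: H(jω) = 1/(1 + jωRC).
Step 3 — Denominator: 1 + jωRC = 1 + j·1.257e+04·4750·1.91e-08 = 1 + j1.14.
Step 4 — H = 0.4348 - j0.4957.
Step 5 — Magnitude: |H| = 0.6594 (-3.6 dB); phase: φ = -48.7°.

|H| = 0.6594 (-3.6 dB), φ = -48.7°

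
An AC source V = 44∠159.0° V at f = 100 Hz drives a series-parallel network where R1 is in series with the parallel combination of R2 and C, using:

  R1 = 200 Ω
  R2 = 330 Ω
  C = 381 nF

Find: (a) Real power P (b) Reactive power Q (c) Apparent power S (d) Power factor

Step 1 — Angular frequency: ω = 2π·f = 2π·100 = 628.3 rad/s.
Step 2 — Component impedances:
  R1: Z = R = 200 Ω
  R2: Z = R = 330 Ω
  C: Z = 1/(jωC) = -j/(ω·C) = 0 - j4177 Ω
Step 3 — Parallel branch: R2 || C = 1/(1/R2 + 1/C) = 328 - j25.91 Ω.
Step 4 — Series with R1: Z_total = R1 + (R2 || C) = 528 - j25.91 Ω = 528.6∠-2.8° Ω.
Step 5 — Source phasor: V = 44∠159.0° V = -41.08 + j15.77 V.
Step 6 — Current: I = V / Z = -0.07908 + j0.02599 A = 0.08324∠161.8° A.
Step 7 — Complex power: S = V·I* = 3.658 - j0.1795 VA.
Step 8 — Real power: P = Re(S) = 3.658 W.
Step 9 — Reactive power: Q = Im(S) = -0.1795 VAR.
Step 10 — Apparent power: |S| = 3.663 VA.
Step 11 — Power factor: PF = P/|S| = 0.9988 (leading).

(a) P = 3.658 W  (b) Q = -0.1795 VAR  (c) S = 3.663 VA  (d) PF = 0.9988 (leading)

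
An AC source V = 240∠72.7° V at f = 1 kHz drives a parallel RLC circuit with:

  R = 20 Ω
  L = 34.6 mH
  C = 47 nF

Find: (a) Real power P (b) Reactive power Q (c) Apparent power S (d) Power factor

Step 1 — Angular frequency: ω = 2π·f = 2π·1000 = 6283 rad/s.
Step 2 — Component impedances:
  R: Z = R = 20 Ω
  L: Z = jωL = j·6283·0.0346 = 0 + j217.4 Ω
  C: Z = 1/(jωC) = -j/(ω·C) = 0 - j3386 Ω
Step 3 — Parallel combination: 1/Z_total = 1/R + 1/L + 1/C; Z_total = 19.85 + j1.709 Ω = 19.93∠4.9° Ω.
Step 4 — Source phasor: V = 240∠72.7° V = 71.37 + j229.1 V.
Step 5 — Current: I = V / Z = 4.555 + j11.15 A = 12.04∠67.8° A.
Step 6 — Complex power: S = V·I* = 2880 + j247.9 VA.
Step 7 — Real power: P = Re(S) = 2880 W.
Step 8 — Reactive power: Q = Im(S) = 247.9 VAR.
Step 9 — Apparent power: |S| = 2891 VA.
Step 10 — Power factor: PF = P/|S| = 0.9963 (lagging).

(a) P = 2880 W  (b) Q = 247.9 VAR  (c) S = 2891 VA  (d) PF = 0.9963 (lagging)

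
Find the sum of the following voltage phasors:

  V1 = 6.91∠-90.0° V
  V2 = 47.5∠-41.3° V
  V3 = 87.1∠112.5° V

Step 1 — Convert each phasor to rectangular form:
  V1 = 6.91·(cos(-90.0°) + j·sin(-90.0°)) = 0 - j6.91 V
  V2 = 47.5·(cos(-41.3°) + j·sin(-41.3°)) = 35.69 - j31.35 V
  V3 = 87.1·(cos(112.5°) + j·sin(112.5°)) = -33.33 + j80.47 V
Step 2 — Sum components: V_total = 2.353 + j42.21 V.
Step 3 — Convert to polar: |V_total| = 42.28 V, ∠V_total = 86.8°.

V_total = 42.28∠86.8° V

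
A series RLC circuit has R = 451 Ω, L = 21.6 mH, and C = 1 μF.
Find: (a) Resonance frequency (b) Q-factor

Step 1 — Resonance condition Im(Z)=0 gives ω₀ = 1/√(LC).
Step 2 — ω₀ = 1/√(0.0216·1e-06) = 6804 rad/s.
Step 3 — f₀ = ω₀/(2π) = 1083 Hz.
Step 4 — Series Q: Q = ω₀L/R = 6804·0.0216/451 = 0.3259.

(a) f₀ = 1083 Hz  (b) Q = 0.3259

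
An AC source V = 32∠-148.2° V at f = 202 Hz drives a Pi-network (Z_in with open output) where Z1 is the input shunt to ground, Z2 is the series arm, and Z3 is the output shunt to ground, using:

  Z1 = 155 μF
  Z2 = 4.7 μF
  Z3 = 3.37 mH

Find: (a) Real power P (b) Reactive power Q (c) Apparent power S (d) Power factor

Step 1 — Angular frequency: ω = 2π·f = 2π·202 = 1269 rad/s.
Step 2 — Component impedances:
  Z1: Z = 1/(jωC) = -j/(ω·C) = 0 - j5.083 Ω
  Z2: Z = 1/(jωC) = -j/(ω·C) = 0 - j167.6 Ω
  Z3: Z = jωL = j·1269·0.00337 = 0 + j4.277 Ω
Step 3 — With open output, the series arm Z2 and the output shunt Z3 appear in series to ground: Z2 + Z3 = 0 - j163.4 Ω.
Step 4 — Parallel with input shunt Z1: Z_in = Z1 || (Z2 + Z3) = 0 - j4.93 Ω = 4.93∠-90.0° Ω.
Step 5 — Source phasor: V = 32∠-148.2° V = -27.2 - j16.86 V.
Step 6 — Current: I = V / Z = 3.421 - j5.517 A = 6.491∠-58.2° A.
Step 7 — Complex power: S = V·I* = 0 - j207.7 VA.
Step 8 — Real power: P = Re(S) = 0 W.
Step 9 — Reactive power: Q = Im(S) = -207.7 VAR.
Step 10 — Apparent power: |S| = 207.7 VA.
Step 11 — Power factor: PF = P/|S| = 0 (leading).

(a) P = 0 W  (b) Q = -207.7 VAR  (c) S = 207.7 VA  (d) PF = 0 (leading)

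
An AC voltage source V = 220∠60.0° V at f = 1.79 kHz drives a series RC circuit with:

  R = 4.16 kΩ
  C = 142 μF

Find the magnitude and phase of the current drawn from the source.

Step 1 — Angular frequency: ω = 2π·f = 2π·1790 = 1.125e+04 rad/s.
Step 2 — Component impedances:
  R: Z = R = 4160 Ω
  C: Z = 1/(jωC) = -j/(ω·C) = 0 - j0.6262 Ω
Step 3 — Series combination: Z_total = R + C = 4160 - j0.6262 Ω = 4160∠-0.0° Ω.
Step 4 — Source phasor: V = 220∠60.0° V = 110 + j190.5 V.
Step 5 — Ohm's law: I = V / Z_total = (110 + j190.5) / (4160 - j0.6262) = 0.02644 + j0.0458 A.
Step 6 — Convert to polar: |I| = 0.05288 A, ∠I = 60.0°.

I = 0.05288∠60.0° A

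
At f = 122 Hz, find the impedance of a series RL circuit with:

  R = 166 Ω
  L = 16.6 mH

Step 1 — Angular frequency: ω = 2π·f = 2π·122 = 766.5 rad/s.
Step 2 — Component impedances:
  R: Z = R = 166 Ω
  L: Z = jωL = j·766.5·0.0166 = 0 + j12.72 Ω
Step 3 — Series combination: Z_total = R + L = 166 + j12.72 Ω = 166.5∠4.4° Ω.

Z = 166 + j12.72 Ω = 166.5∠4.4° Ω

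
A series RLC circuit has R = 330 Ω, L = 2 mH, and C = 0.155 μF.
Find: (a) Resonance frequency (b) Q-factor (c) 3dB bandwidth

Step 1 — Resonance condition Im(Z)=0 gives ω₀ = 1/√(LC).
Step 2 — ω₀ = 1/√(0.002·1.55e-07) = 5.68e+04 rad/s.
Step 3 — f₀ = ω₀/(2π) = 9039 Hz.
Step 4 — Series Q: Q = ω₀L/R = 5.68e+04·0.002/330 = 0.3442.
Step 5 — 3dB bandwidth: Δω = ω₀/Q = 1.65e+05 rad/s; BW = Δω/(2π) = 2.626e+04 Hz.

(a) f₀ = 9039 Hz  (b) Q = 0.3442  (c) BW = 2.626e+04 Hz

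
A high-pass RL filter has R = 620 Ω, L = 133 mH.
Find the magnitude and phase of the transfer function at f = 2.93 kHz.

Step 1 — Angular frequency: ω = 2π·2930 = 1.841e+04 rad/s.
Step 2 — Transfer function: H(jω) = jωL/(R + jωL).
Step 3 — Numerator jωL = j·2448; denominator R + jωL = 620 + j2448.
Step 4 — H = 0.9397 + j0.238.
Step 5 — Magnitude: |H| = 0.9694 (-0.3 dB); phase: φ = 14.2°.

|H| = 0.9694 (-0.3 dB), φ = 14.2°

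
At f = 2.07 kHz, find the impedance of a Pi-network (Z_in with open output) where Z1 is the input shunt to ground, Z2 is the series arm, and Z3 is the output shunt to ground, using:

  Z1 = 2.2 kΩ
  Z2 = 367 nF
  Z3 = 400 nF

Step 1 — Angular frequency: ω = 2π·f = 2π·2070 = 1.301e+04 rad/s.
Step 2 — Component impedances:
  Z1: Z = R = 2200 Ω
  Z2: Z = 1/(jωC) = -j/(ω·C) = 0 - j209.5 Ω
  Z3: Z = 1/(jωC) = -j/(ω·C) = 0 - j192.2 Ω
Step 3 — With open output, the series arm Z2 and the output shunt Z3 appear in series to ground: Z2 + Z3 = 0 - j401.7 Ω.
Step 4 — Parallel with input shunt Z1: Z_in = Z1 || (Z2 + Z3) = 70.99 - j388.8 Ω = 395.2∠-79.7° Ω.

Z = 70.99 - j388.8 Ω = 395.2∠-79.7° Ω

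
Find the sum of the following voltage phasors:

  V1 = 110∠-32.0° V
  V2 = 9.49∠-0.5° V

Step 1 — Convert each phasor to rectangular form:
  V1 = 110·(cos(-32.0°) + j·sin(-32.0°)) = 93.29 - j58.29 V
  V2 = 9.49·(cos(-0.5°) + j·sin(-0.5°)) = 9.49 - j0.08281 V
Step 2 — Sum components: V_total = 102.8 - j58.37 V.
Step 3 — Convert to polar: |V_total| = 118.2 V, ∠V_total = -29.6°.

V_total = 118.2∠-29.6° V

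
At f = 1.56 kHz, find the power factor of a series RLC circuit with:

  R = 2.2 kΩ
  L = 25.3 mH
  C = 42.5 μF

Step 1 — Angular frequency: ω = 2π·f = 2π·1560 = 9802 rad/s.
Step 2 — Component impedances:
  R: Z = R = 2200 Ω
  L: Z = jωL = j·9802·0.0253 = 0 + j248 Ω
  C: Z = 1/(jωC) = -j/(ω·C) = 0 - j2.401 Ω
Step 3 — Series combination: Z_total = R + L + C = 2200 + j245.6 Ω = 2214∠6.4° Ω.
Step 4 — Power factor: PF = cos(φ) = Re(Z)/|Z| = 2200/2213.7 = 0.9938.
Step 5 — Type: Im(Z) = 245.6 ⇒ lagging (phase φ = 6.4°).

PF = 0.9938 (lagging, φ = 6.4°)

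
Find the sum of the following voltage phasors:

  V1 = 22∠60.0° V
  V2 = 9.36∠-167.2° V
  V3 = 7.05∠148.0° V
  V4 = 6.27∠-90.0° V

Step 1 — Convert each phasor to rectangular form:
  V1 = 22·(cos(60.0°) + j·sin(60.0°)) = 11 + j19.05 V
  V2 = 9.36·(cos(-167.2°) + j·sin(-167.2°)) = -9.127 - j2.074 V
  V3 = 7.05·(cos(148.0°) + j·sin(148.0°)) = -5.979 + j3.736 V
  V4 = 6.27·(cos(-90.0°) + j·sin(-90.0°)) = 0 - j6.27 V
Step 2 — Sum components: V_total = -4.106 + j14.44 V.
Step 3 — Convert to polar: |V_total| = 15.02 V, ∠V_total = 105.9°.

V_total = 15.02∠105.9° V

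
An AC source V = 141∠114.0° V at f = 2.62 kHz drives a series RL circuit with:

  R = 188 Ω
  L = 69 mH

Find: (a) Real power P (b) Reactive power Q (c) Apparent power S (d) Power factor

Step 1 — Angular frequency: ω = 2π·f = 2π·2620 = 1.646e+04 rad/s.
Step 2 — Component impedances:
  R: Z = R = 188 Ω
  L: Z = jωL = j·1.646e+04·0.069 = 0 + j1136 Ω
Step 3 — Series combination: Z_total = R + L = 188 + j1136 Ω = 1151∠80.6° Ω.
Step 4 — Source phasor: V = 141∠114.0° V = -57.35 + j128.8 V.
Step 5 — Current: I = V / Z = 0.1022 + j0.06741 A = 0.1225∠33.4° A.
Step 6 — Complex power: S = V·I* = 2.82 + j17.04 VA.
Step 7 — Real power: P = Re(S) = 2.82 W.
Step 8 — Reactive power: Q = Im(S) = 17.04 VAR.
Step 9 — Apparent power: |S| = 17.27 VA.
Step 10 — Power factor: PF = P/|S| = 0.1633 (lagging).

(a) P = 2.82 W  (b) Q = 17.04 VAR  (c) S = 17.27 VA  (d) PF = 0.1633 (lagging)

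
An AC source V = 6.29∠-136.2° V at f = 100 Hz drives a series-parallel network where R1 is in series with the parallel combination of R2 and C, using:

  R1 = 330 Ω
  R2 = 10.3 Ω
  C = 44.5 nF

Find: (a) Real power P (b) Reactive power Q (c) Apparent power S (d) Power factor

Step 1 — Angular frequency: ω = 2π·f = 2π·100 = 628.3 rad/s.
Step 2 — Component impedances:
  R1: Z = R = 330 Ω
  R2: Z = R = 10.3 Ω
  C: Z = 1/(jωC) = -j/(ω·C) = 0 - j3.577e+04 Ω
Step 3 — Parallel branch: R2 || C = 1/(1/R2 + 1/C) = 10.3 - j0.002966 Ω.
Step 4 — Series with R1: Z_total = R1 + (R2 || C) = 340.3 - j0.002966 Ω = 340.3∠-0.0° Ω.
Step 5 — Source phasor: V = 6.29∠-136.2° V = -4.54 - j4.354 V.
Step 6 — Current: I = V / Z = -0.01334 - j0.01279 A = 0.01848∠-136.2° A.
Step 7 — Complex power: S = V·I* = 0.1163 - j1.013e-06 VA.
Step 8 — Real power: P = Re(S) = 0.1163 W.
Step 9 — Reactive power: Q = Im(S) = -1.013e-06 VAR.
Step 10 — Apparent power: |S| = 0.1163 VA.
Step 11 — Power factor: PF = P/|S| = 1 (leading).

(a) P = 0.1163 W  (b) Q = -1.013e-06 VAR  (c) S = 0.1163 VA  (d) PF = 1 (leading)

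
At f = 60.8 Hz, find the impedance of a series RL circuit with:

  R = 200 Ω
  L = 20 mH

Step 1 — Angular frequency: ω = 2π·f = 2π·60.8 = 382 rad/s.
Step 2 — Component impedances:
  R: Z = R = 200 Ω
  L: Z = jωL = j·382·0.02 = 0 + j7.64 Ω
Step 3 — Series combination: Z_total = R + L = 200 + j7.64 Ω = 200.1∠2.2° Ω.

Z = 200 + j7.64 Ω = 200.1∠2.2° Ω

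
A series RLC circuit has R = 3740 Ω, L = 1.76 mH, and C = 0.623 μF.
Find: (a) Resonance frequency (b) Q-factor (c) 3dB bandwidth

Step 1 — Resonance condition Im(Z)=0 gives ω₀ = 1/√(LC).
Step 2 — ω₀ = 1/√(0.00176·6.23e-07) = 3.02e+04 rad/s.
Step 3 — f₀ = ω₀/(2π) = 4806 Hz.
Step 4 — Series Q: Q = ω₀L/R = 3.02e+04·0.00176/3740 = 0.01421.
Step 5 — 3dB bandwidth: Δω = ω₀/Q = 2.125e+06 rad/s; BW = Δω/(2π) = 3.382e+05 Hz.

(a) f₀ = 4806 Hz  (b) Q = 0.01421  (c) BW = 3.382e+05 Hz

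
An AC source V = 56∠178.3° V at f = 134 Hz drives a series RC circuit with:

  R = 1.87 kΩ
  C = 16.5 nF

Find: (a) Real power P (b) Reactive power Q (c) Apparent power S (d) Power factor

Step 1 — Angular frequency: ω = 2π·f = 2π·134 = 841.9 rad/s.
Step 2 — Component impedances:
  R: Z = R = 1870 Ω
  C: Z = 1/(jωC) = -j/(ω·C) = 0 - j7.198e+04 Ω
Step 3 — Series combination: Z_total = R + C = 1870 - j7.198e+04 Ω = 7.201e+04∠-88.5° Ω.
Step 4 — Source phasor: V = 56∠178.3° V = -55.98 + j1.661 V.
Step 5 — Current: I = V / Z = -4.325e-05 - j0.0007765 A = 0.0007777∠-93.2° A.
Step 6 — Complex power: S = V·I* = 0.001131 - j0.04354 VA.
Step 7 — Real power: P = Re(S) = 0.001131 W.
Step 8 — Reactive power: Q = Im(S) = -0.04354 VAR.
Step 9 — Apparent power: |S| = 0.04355 VA.
Step 10 — Power factor: PF = P/|S| = 0.02597 (leading).

(a) P = 0.001131 W  (b) Q = -0.04354 VAR  (c) S = 0.04355 VA  (d) PF = 0.02597 (leading)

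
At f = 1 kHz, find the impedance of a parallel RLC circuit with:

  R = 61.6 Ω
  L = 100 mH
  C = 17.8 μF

Step 1 — Angular frequency: ω = 2π·f = 2π·1000 = 6283 rad/s.
Step 2 — Component impedances:
  R: Z = R = 61.6 Ω
  L: Z = jωL = j·6283·0.1 = 0 + j628.3 Ω
  C: Z = 1/(jωC) = -j/(ω·C) = 0 - j8.941 Ω
Step 3 — Parallel combination: 1/Z_total = 1/R + 1/L + 1/C; Z_total = 1.307 - j8.878 Ω = 8.974∠-81.6° Ω.

Z = 1.307 - j8.878 Ω = 8.974∠-81.6° Ω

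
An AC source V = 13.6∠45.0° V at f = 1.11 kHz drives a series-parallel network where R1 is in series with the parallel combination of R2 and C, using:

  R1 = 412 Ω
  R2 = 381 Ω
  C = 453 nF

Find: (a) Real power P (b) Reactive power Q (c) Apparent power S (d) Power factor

Step 1 — Angular frequency: ω = 2π·f = 2π·1110 = 6974 rad/s.
Step 2 — Component impedances:
  R1: Z = R = 412 Ω
  R2: Z = R = 381 Ω
  C: Z = 1/(jωC) = -j/(ω·C) = 0 - j316.5 Ω
Step 3 — Parallel branch: R2 || C = 1/(1/R2 + 1/C) = 155.6 - j187.3 Ω.
Step 4 — Series with R1: Z_total = R1 + (R2 || C) = 567.6 - j187.3 Ω = 597.7∠-18.3° Ω.
Step 5 — Source phasor: V = 13.6∠45.0° V = 9.617 + j9.617 V.
Step 6 — Current: I = V / Z = 0.01024 + j0.02032 A = 0.02275∠63.3° A.
Step 7 — Complex power: S = V·I* = 0.2939 - j0.09697 VA.
Step 8 — Real power: P = Re(S) = 0.2939 W.
Step 9 — Reactive power: Q = Im(S) = -0.09697 VAR.
Step 10 — Apparent power: |S| = 0.3095 VA.
Step 11 — Power factor: PF = P/|S| = 0.9496 (leading).

(a) P = 0.2939 W  (b) Q = -0.09697 VAR  (c) S = 0.3095 VA  (d) PF = 0.9496 (leading)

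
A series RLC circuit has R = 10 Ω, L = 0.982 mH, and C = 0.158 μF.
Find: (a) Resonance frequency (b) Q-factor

Step 1 — Resonance condition Im(Z)=0 gives ω₀ = 1/√(LC).
Step 2 — ω₀ = 1/√(0.000982·1.58e-07) = 8.028e+04 rad/s.
Step 3 — f₀ = ω₀/(2π) = 1.278e+04 Hz.
Step 4 — Series Q: Q = ω₀L/R = 8.028e+04·0.000982/10 = 7.884.

(a) f₀ = 1.278e+04 Hz  (b) Q = 7.884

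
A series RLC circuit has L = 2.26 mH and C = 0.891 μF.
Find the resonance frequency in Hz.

Step 1 — Resonance condition Im(Z)=0 gives ω₀ = 1/√(LC).
Step 2 — ω₀ = 1/√(0.00226·8.91e-07) = 2.228e+04 rad/s.
Step 3 — f₀ = ω₀/(2π) = 3547 Hz.

f₀ = 3547 Hz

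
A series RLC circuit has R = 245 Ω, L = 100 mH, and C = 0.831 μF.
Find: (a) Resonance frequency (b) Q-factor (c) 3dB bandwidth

Step 1 — Resonance: ω₀ = 1/√(LC) = 1/√(0.1·8.31e-07) = 3469 rad/s.
Step 2 — f₀ = ω₀/(2π) = 552.1 Hz.
Step 3 — Series Q: Q = ω₀L/R = 3469·0.1/245 = 1.416.
Step 4 — Bandwidth: Δω = ω₀/Q = 2450 rad/s; BW = Δω/(2π) = 389.9 Hz.

(a) f₀ = 552.1 Hz  (b) Q = 1.416  (c) BW = 389.9 Hz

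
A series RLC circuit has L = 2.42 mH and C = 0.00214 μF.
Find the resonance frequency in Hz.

Step 1 — Resonance condition Im(Z)=0 gives ω₀ = 1/√(LC).
Step 2 — ω₀ = 1/√(0.00242·2.14e-09) = 4.394e+05 rad/s.
Step 3 — f₀ = ω₀/(2π) = 6.994e+04 Hz.

f₀ = 6.994e+04 Hz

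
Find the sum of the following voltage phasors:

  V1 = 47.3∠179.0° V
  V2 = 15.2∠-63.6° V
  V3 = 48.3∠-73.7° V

Step 1 — Convert each phasor to rectangular form:
  V1 = 47.3·(cos(179.0°) + j·sin(179.0°)) = -47.29 + j0.8255 V
  V2 = 15.2·(cos(-63.6°) + j·sin(-63.6°)) = 6.758 - j13.61 V
  V3 = 48.3·(cos(-73.7°) + j·sin(-73.7°)) = 13.56 - j46.36 V
Step 2 — Sum components: V_total = -26.98 - j59.15 V.
Step 3 — Convert to polar: |V_total| = 65.01 V, ∠V_total = -114.5°.

V_total = 65.01∠-114.5° V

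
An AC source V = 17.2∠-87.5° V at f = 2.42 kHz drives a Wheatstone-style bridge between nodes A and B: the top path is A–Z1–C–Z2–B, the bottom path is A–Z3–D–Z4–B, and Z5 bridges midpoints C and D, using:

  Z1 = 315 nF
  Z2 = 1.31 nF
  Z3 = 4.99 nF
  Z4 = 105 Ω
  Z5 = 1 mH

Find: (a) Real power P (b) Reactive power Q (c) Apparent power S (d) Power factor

Step 1 — Angular frequency: ω = 2π·f = 2π·2420 = 1.521e+04 rad/s.
Step 2 — Component impedances:
  Z1: Z = 1/(jωC) = -j/(ω·C) = 0 - j208.8 Ω
  Z2: Z = 1/(jωC) = -j/(ω·C) = 0 - j5.02e+04 Ω
  Z3: Z = 1/(jωC) = -j/(ω·C) = 0 - j1.318e+04 Ω
  Z4: Z = R = 105 Ω
  Z5: Z = jωL = j·1.521e+04·0.001 = 0 + j15.21 Ω
Step 3 — Bridge requires nodal analysis (the Z5 bridge couples midpoints C and D, so the two paths cannot be reduced to a simple series/parallel combination). Setting node B to ground and injecting 1 A at node A, the 3-node admittance system at A, C, D solves to V_A = Z_AB = 105.1 - j191 Ω = 218∠-61.2° Ω.
Step 4 — Source phasor: V = 17.2∠-87.5° V = 0.7503 - j17.18 V.
Step 5 — Current: I = V / Z = 0.07073 - j0.03498 A = 0.07891∠-26.3° A.
Step 6 — Complex power: S = V·I* = 0.6541 - j1.189 VA.
Step 7 — Real power: P = Re(S) = 0.6541 W.
Step 8 — Reactive power: Q = Im(S) = -1.189 VAR.
Step 9 — Apparent power: |S| = 1.357 VA.
Step 10 — Power factor: PF = P/|S| = 0.482 (leading).

(a) P = 0.6541 W  (b) Q = -1.189 VAR  (c) S = 1.357 VA  (d) PF = 0.482 (leading)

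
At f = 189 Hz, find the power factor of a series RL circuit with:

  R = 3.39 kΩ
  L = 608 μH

Step 1 — Angular frequency: ω = 2π·f = 2π·189 = 1188 rad/s.
Step 2 — Component impedances:
  R: Z = R = 3390 Ω
  L: Z = jωL = j·1188·0.000608 = 0 + j0.722 Ω
Step 3 — Series combination: Z_total = R + L = 3390 + j0.722 Ω = 3390∠0.0° Ω.
Step 4 — Power factor: PF = cos(φ) = Re(Z)/|Z| = 3390/3390 = 1.
Step 5 — Type: Im(Z) = 0.722 ⇒ lagging (phase φ = 0.0°).

PF = 1 (lagging, φ = 0.0°)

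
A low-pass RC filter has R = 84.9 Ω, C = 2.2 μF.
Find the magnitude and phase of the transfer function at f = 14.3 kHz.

Step 1 — Angular frequency: ω = 2π·1.43e+04 = 8.985e+04 rad/s.
Step 2 — Transfer function: H(jω) = 1/(1 + jωRC).
Step 3 — Denominator: 1 + jωRC = 1 + j·8.985e+04·84.9·2.2e-06 = 1 + j16.78.
Step 4 — H = 0.003538 - j0.05938.
Step 5 — Magnitude: |H| = 0.05948 (-24.5 dB); phase: φ = -86.6°.

|H| = 0.05948 (-24.5 dB), φ = -86.6°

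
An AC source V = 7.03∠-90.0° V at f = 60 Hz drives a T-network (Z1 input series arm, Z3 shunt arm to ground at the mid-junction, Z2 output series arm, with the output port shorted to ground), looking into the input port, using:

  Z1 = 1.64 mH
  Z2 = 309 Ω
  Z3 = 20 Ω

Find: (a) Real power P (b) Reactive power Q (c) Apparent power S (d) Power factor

Step 1 — Angular frequency: ω = 2π·f = 2π·60 = 377 rad/s.
Step 2 — Component impedances:
  Z1: Z = jωL = j·377·0.00164 = 0 + j0.6183 Ω
  Z2: Z = R = 309 Ω
  Z3: Z = R = 20 Ω
Step 3 — With the output port shorted to ground, the output series arm Z2 runs from the junction to ground; the shunt arm Z3 also runs from the junction to ground. They appear in parallel: Z3 || Z2 = 18.78 Ω.
Step 4 — Series with input arm Z1: Z_in = Z1 + (Z3 || Z2) = 18.78 + j0.6183 Ω = 18.79∠1.9° Ω.
Step 5 — Source phasor: V = 7.03∠-90.0° V = 0 - j7.03 V.
Step 6 — Current: I = V / Z = -0.0123 - j0.3738 A = 0.374∠-91.9° A.
Step 7 — Complex power: S = V·I* = 2.628 + j0.0865 VA.
Step 8 — Real power: P = Re(S) = 2.628 W.
Step 9 — Reactive power: Q = Im(S) = 0.0865 VAR.
Step 10 — Apparent power: |S| = 2.63 VA.
Step 11 — Power factor: PF = P/|S| = 0.9995 (lagging).

(a) P = 2.628 W  (b) Q = 0.0865 VAR  (c) S = 2.63 VA  (d) PF = 0.9995 (lagging)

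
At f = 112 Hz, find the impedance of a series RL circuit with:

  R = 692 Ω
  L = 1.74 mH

Step 1 — Angular frequency: ω = 2π·f = 2π·112 = 703.7 rad/s.
Step 2 — Component impedances:
  R: Z = R = 692 Ω
  L: Z = jωL = j·703.7·0.00174 = 0 + j1.224 Ω
Step 3 — Series combination: Z_total = R + L = 692 + j1.224 Ω = 692∠0.1° Ω.

Z = 692 + j1.224 Ω = 692∠0.1° Ω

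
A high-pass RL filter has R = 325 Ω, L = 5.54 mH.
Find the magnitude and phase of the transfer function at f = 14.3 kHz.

Step 1 — Angular frequency: ω = 2π·1.43e+04 = 8.985e+04 rad/s.
Step 2 — Transfer function: H(jω) = jωL/(R + jωL).
Step 3 — Numerator jωL = j·497.8; denominator R + jωL = 325 + j497.8.
Step 4 — H = 0.7011 + j0.4578.
Step 5 — Magnitude: |H| = 0.8373 (-1.5 dB); phase: φ = 33.1°.

|H| = 0.8373 (-1.5 dB), φ = 33.1°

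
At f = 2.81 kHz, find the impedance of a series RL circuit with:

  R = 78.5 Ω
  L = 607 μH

Step 1 — Angular frequency: ω = 2π·f = 2π·2810 = 1.766e+04 rad/s.
Step 2 — Component impedances:
  R: Z = R = 78.5 Ω
  L: Z = jωL = j·1.766e+04·0.000607 = 0 + j10.72 Ω
Step 3 — Series combination: Z_total = R + L = 78.5 + j10.72 Ω = 79.23∠7.8° Ω.

Z = 78.5 + j10.72 Ω = 79.23∠7.8° Ω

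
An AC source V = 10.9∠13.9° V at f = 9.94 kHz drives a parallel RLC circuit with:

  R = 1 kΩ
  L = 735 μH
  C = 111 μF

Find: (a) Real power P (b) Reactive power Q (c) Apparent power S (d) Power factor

Step 1 — Angular frequency: ω = 2π·f = 2π·9940 = 6.245e+04 rad/s.
Step 2 — Component impedances:
  R: Z = R = 1000 Ω
  L: Z = jωL = j·6.245e+04·0.000735 = 0 + j45.9 Ω
  C: Z = 1/(jωC) = -j/(ω·C) = 0 - j0.1442 Ω
Step 3 — Parallel combination: 1/Z_total = 1/R + 1/L + 1/C; Z_total = 2.094e-05 - j0.1447 Ω = 0.1447∠-90.0° Ω.
Step 4 — Source phasor: V = 10.9∠13.9° V = 10.58 + j2.618 V.
Step 5 — Current: I = V / Z = -18.09 + j73.12 A = 75.33∠103.9° A.
Step 6 — Complex power: S = V·I* = 0.1188 - j821.1 VA.
Step 7 — Real power: P = Re(S) = 0.1188 W.
Step 8 — Reactive power: Q = Im(S) = -821.1 VAR.
Step 9 — Apparent power: |S| = 821.1 VA.
Step 10 — Power factor: PF = P/|S| = 0.0001447 (leading).

(a) P = 0.1188 W  (b) Q = -821.1 VAR  (c) S = 821.1 VA  (d) PF = 0.0001447 (leading)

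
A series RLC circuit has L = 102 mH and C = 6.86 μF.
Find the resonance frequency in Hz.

Step 1 — Resonance condition Im(Z)=0 gives ω₀ = 1/√(LC).
Step 2 — ω₀ = 1/√(0.102·6.86e-06) = 1195 rad/s.
Step 3 — f₀ = ω₀/(2π) = 190.3 Hz.

f₀ = 190.3 Hz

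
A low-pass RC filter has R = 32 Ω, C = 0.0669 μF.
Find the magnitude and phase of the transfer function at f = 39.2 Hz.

Step 1 — Angular frequency: ω = 2π·39.2 = 246.3 rad/s.
Step 2 — Transfer function: H(jω) = 1/(1 + jωRC).
Step 3 — Denominator: 1 + jωRC = 1 + j·246.3·32·6.69e-08 = 1 + j0.0005273.
Step 4 — H = 1 - j0.0005273.
Step 5 — Magnitude: |H| = 1 (-0.0 dB); phase: φ = -0.0°.

|H| = 1 (-0.0 dB), φ = -0.0°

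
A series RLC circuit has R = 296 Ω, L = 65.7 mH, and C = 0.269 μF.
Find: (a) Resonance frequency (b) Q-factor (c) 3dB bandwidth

Step 1 — Resonance: ω₀ = 1/√(LC) = 1/√(0.0657·2.69e-07) = 7522 rad/s.
Step 2 — f₀ = ω₀/(2π) = 1197 Hz.
Step 3 — Series Q: Q = ω₀L/R = 7522·0.0657/296 = 1.67.
Step 4 — Bandwidth: Δω = ω₀/Q = 4505 rad/s; BW = Δω/(2π) = 717 Hz.

(a) f₀ = 1197 Hz  (b) Q = 1.67  (c) BW = 717 Hz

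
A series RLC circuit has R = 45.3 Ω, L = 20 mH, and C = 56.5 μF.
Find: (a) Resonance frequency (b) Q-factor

Step 1 — Resonance condition Im(Z)=0 gives ω₀ = 1/√(LC).
Step 2 — ω₀ = 1/√(0.02·5.65e-05) = 940.7 rad/s.
Step 3 — f₀ = ω₀/(2π) = 149.7 Hz.
Step 4 — Series Q: Q = ω₀L/R = 940.7·0.02/45.3 = 0.4153.

(a) f₀ = 149.7 Hz  (b) Q = 0.4153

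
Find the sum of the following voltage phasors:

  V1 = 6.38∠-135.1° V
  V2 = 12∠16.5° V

Step 1 — Convert each phasor to rectangular form:
  V1 = 6.38·(cos(-135.1°) + j·sin(-135.1°)) = -4.519 - j4.503 V
  V2 = 12·(cos(16.5°) + j·sin(16.5°)) = 11.51 + j3.408 V
Step 2 — Sum components: V_total = 6.987 - j1.095 V.
Step 3 — Convert to polar: |V_total| = 7.072 V, ∠V_total = -8.9°.

V_total = 7.072∠-8.9° V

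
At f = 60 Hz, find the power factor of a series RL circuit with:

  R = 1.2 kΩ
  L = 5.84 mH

Step 1 — Angular frequency: ω = 2π·f = 2π·60 = 377 rad/s.
Step 2 — Component impedances:
  R: Z = R = 1200 Ω
  L: Z = jωL = j·377·0.00584 = 0 + j2.202 Ω
Step 3 — Series combination: Z_total = R + L = 1200 + j2.202 Ω = 1200∠0.1° Ω.
Step 4 — Power factor: PF = cos(φ) = Re(Z)/|Z| = 1200/1200 = 1.
Step 5 — Type: Im(Z) = 2.202 ⇒ lagging (phase φ = 0.1°).

PF = 1 (lagging, φ = 0.1°)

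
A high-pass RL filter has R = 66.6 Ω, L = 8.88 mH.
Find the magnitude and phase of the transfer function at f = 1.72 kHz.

Step 1 — Angular frequency: ω = 2π·1720 = 1.081e+04 rad/s.
Step 2 — Transfer function: H(jω) = jωL/(R + jωL).
Step 3 — Numerator jωL = j·95.97; denominator R + jωL = 66.6 + j95.97.
Step 4 — H = 0.6749 + j0.4684.
Step 5 — Magnitude: |H| = 0.8215 (-1.7 dB); phase: φ = 34.8°.

|H| = 0.8215 (-1.7 dB), φ = 34.8°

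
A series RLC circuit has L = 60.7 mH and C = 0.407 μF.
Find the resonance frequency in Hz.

Step 1 — Resonance condition Im(Z)=0 gives ω₀ = 1/√(LC).
Step 2 — ω₀ = 1/√(0.0607·4.07e-07) = 6362 rad/s.
Step 3 — f₀ = ω₀/(2π) = 1013 Hz.

f₀ = 1013 Hz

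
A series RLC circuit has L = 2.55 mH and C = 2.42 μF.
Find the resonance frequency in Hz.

Step 1 — Resonance condition Im(Z)=0 gives ω₀ = 1/√(LC).
Step 2 — ω₀ = 1/√(0.00255·2.42e-06) = 1.273e+04 rad/s.
Step 3 — f₀ = ω₀/(2π) = 2026 Hz.

f₀ = 2026 Hz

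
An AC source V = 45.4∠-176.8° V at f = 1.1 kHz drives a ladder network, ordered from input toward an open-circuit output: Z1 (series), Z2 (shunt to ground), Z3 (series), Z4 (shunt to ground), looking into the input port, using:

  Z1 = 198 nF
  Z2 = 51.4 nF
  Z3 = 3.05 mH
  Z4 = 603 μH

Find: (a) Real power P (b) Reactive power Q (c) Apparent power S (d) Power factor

Step 1 — Angular frequency: ω = 2π·f = 2π·1100 = 6912 rad/s.
Step 2 — Component impedances:
  Z1: Z = 1/(jωC) = -j/(ω·C) = 0 - j730.7 Ω
  Z2: Z = 1/(jωC) = -j/(ω·C) = 0 - j2815 Ω
  Z3: Z = jωL = j·6912·0.00305 = 0 + j21.08 Ω
  Z4: Z = jωL = j·6912·0.000603 = 0 + j4.168 Ω
Step 3 — Ladder network (open output): work backward from the far end, alternating series and parallel combinations. Z_in = 0 - j705.3 Ω = 705.3∠-90.0° Ω.
Step 4 — Source phasor: V = 45.4∠-176.8° V = -45.33 - j2.534 V.
Step 5 — Current: I = V / Z = 0.003593 - j0.06427 A = 0.06437∠-86.8° A.
Step 6 — Complex power: S = V·I* = 0 - j2.923 VA.
Step 7 — Real power: P = Re(S) = 0 W.
Step 8 — Reactive power: Q = Im(S) = -2.923 VAR.
Step 9 — Apparent power: |S| = 2.923 VA.
Step 10 — Power factor: PF = P/|S| = 0 (leading).

(a) P = 0 W  (b) Q = -2.923 VAR  (c) S = 2.923 VA  (d) PF = 0 (leading)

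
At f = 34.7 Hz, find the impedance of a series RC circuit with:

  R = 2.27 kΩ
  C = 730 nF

Step 1 — Angular frequency: ω = 2π·f = 2π·34.7 = 218 rad/s.
Step 2 — Component impedances:
  R: Z = R = 2270 Ω
  C: Z = 1/(jωC) = -j/(ω·C) = 0 - j6283 Ω
Step 3 — Series combination: Z_total = R + C = 2270 - j6283 Ω = 6681∠-70.1° Ω.

Z = 2270 - j6283 Ω = 6681∠-70.1° Ω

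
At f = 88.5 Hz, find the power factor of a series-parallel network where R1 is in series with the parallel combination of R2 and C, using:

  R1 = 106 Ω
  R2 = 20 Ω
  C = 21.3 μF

Step 1 — Angular frequency: ω = 2π·f = 2π·88.5 = 556.1 rad/s.
Step 2 — Component impedances:
  R1: Z = R = 106 Ω
  R2: Z = R = 20 Ω
  C: Z = 1/(jωC) = -j/(ω·C) = 0 - j84.43 Ω
Step 3 — Parallel branch: R2 || C = 1/(1/R2 + 1/C) = 18.94 - j4.486 Ω.
Step 4 — Series with R1: Z_total = R1 + (R2 || C) = 124.9 - j4.486 Ω = 125∠-2.1° Ω.
Step 5 — Power factor: PF = cos(φ) = Re(Z)/|Z| = 124.94/125.02 = 0.9994.
Step 6 — Type: Im(Z) = -4.486 ⇒ leading (phase φ = -2.1°).

PF = 0.9994 (leading, φ = -2.1°)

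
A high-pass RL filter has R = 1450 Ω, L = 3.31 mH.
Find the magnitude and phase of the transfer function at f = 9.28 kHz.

Step 1 — Angular frequency: ω = 2π·9280 = 5.831e+04 rad/s.
Step 2 — Transfer function: H(jω) = jωL/(R + jωL).
Step 3 — Numerator jωL = j·193; denominator R + jωL = 1450 + j193.
Step 4 — H = 0.01741 + j0.1308.
Step 5 — Magnitude: |H| = 0.1319 (-17.6 dB); phase: φ = 82.4°.

|H| = 0.1319 (-17.6 dB), φ = 82.4°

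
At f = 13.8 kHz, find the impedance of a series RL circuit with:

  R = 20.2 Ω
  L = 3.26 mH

Step 1 — Angular frequency: ω = 2π·f = 2π·1.38e+04 = 8.671e+04 rad/s.
Step 2 — Component impedances:
  R: Z = R = 20.2 Ω
  L: Z = jωL = j·8.671e+04·0.00326 = 0 + j282.7 Ω
Step 3 — Series combination: Z_total = R + L = 20.2 + j282.7 Ω = 283.4∠85.9° Ω.

Z = 20.2 + j282.7 Ω = 283.4∠85.9° Ω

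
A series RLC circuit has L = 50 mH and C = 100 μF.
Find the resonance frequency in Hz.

Step 1 — Resonance condition Im(Z)=0 gives ω₀ = 1/√(LC).
Step 2 — ω₀ = 1/√(0.05·0.0001) = 447.2 rad/s.
Step 3 — f₀ = ω₀/(2π) = 71.18 Hz.

f₀ = 71.18 Hz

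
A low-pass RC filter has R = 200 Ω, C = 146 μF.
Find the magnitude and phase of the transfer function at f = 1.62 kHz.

Step 1 — Angular frequency: ω = 2π·1620 = 1.018e+04 rad/s.
Step 2 — Transfer function: H(jω) = 1/(1 + jωRC).
Step 3 — Denominator: 1 + jωRC = 1 + j·1.018e+04·200·0.000146 = 1 + j297.2.
Step 4 — H = 1.132e-05 - j0.003364.
Step 5 — Magnitude: |H| = 0.003364 (-49.5 dB); phase: φ = -89.8°.

|H| = 0.003364 (-49.5 dB), φ = -89.8°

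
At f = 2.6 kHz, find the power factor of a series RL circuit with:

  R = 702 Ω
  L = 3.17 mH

Step 1 — Angular frequency: ω = 2π·f = 2π·2600 = 1.634e+04 rad/s.
Step 2 — Component impedances:
  R: Z = R = 702 Ω
  L: Z = jωL = j·1.634e+04·0.00317 = 0 + j51.79 Ω
Step 3 — Series combination: Z_total = R + L = 702 + j51.79 Ω = 703.9∠4.2° Ω.
Step 4 — Power factor: PF = cos(φ) = Re(Z)/|Z| = 702/703.9 = 0.9973.
Step 5 — Type: Im(Z) = 51.79 ⇒ lagging (phase φ = 4.2°).

PF = 0.9973 (lagging, φ = 4.2°)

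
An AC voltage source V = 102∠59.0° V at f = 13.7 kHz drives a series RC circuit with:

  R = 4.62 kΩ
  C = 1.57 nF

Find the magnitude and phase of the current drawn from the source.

Step 1 — Angular frequency: ω = 2π·f = 2π·1.37e+04 = 8.608e+04 rad/s.
Step 2 — Component impedances:
  R: Z = R = 4620 Ω
  C: Z = 1/(jωC) = -j/(ω·C) = 0 - j7399 Ω
Step 3 — Series combination: Z_total = R + C = 4620 - j7399 Ω = 8723∠-58.0° Ω.
Step 4 — Source phasor: V = 102∠59.0° V = 52.53 + j87.43 V.
Step 5 — Ohm's law: I = V / Z_total = (52.53 + j87.43) / (4620 - j7399) = -0.005312 + j0.01042 A.
Step 6 — Convert to polar: |I| = 0.01169 A, ∠I = 117.0°.

I = 0.01169∠117.0° A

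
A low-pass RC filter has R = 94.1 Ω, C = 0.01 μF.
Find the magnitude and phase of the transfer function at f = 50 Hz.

Step 1 — Angular frequency: ω = 2π·50 = 314.2 rad/s.
Step 2 — Transfer function: H(jω) = 1/(1 + jωRC).
Step 3 — Denominator: 1 + jωRC = 1 + j·314.2·94.1·1e-08 = 1 + j0.0002956.
Step 4 — H = 1 - j0.0002956.
Step 5 — Magnitude: |H| = 1 (-0.0 dB); phase: φ = -0.0°.

|H| = 1 (-0.0 dB), φ = -0.0°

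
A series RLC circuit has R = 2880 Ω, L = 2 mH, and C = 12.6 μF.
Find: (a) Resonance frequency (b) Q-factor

Step 1 — Resonance condition Im(Z)=0 gives ω₀ = 1/√(LC).
Step 2 — ω₀ = 1/√(0.002·1.26e-05) = 6299 rad/s.
Step 3 — f₀ = ω₀/(2π) = 1003 Hz.
Step 4 — Series Q: Q = ω₀L/R = 6299·0.002/2880 = 0.004375.

(a) f₀ = 1003 Hz  (b) Q = 0.004375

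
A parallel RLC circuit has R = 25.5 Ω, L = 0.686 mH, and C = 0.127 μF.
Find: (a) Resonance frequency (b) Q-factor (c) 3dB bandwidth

Step 1 — Resonance: ω₀ = 1/√(LC) = 1/√(0.000686·1.27e-07) = 1.071e+05 rad/s.
Step 2 — f₀ = ω₀/(2π) = 1.705e+04 Hz.
Step 3 — Parallel Q: Q = R/(ω₀L) = 25.5/(1.071e+05·0.000686) = 0.347.
Step 4 — Bandwidth: Δω = ω₀/Q = 3.088e+05 rad/s; BW = Δω/(2π) = 4.914e+04 Hz.

(a) f₀ = 1.705e+04 Hz  (b) Q = 0.347  (c) BW = 4.914e+04 Hz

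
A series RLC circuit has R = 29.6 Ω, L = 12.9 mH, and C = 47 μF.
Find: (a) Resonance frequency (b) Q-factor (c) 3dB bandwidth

Step 1 — Resonance: ω₀ = 1/√(LC) = 1/√(0.0129·4.7e-05) = 1284 rad/s.
Step 2 — f₀ = ω₀/(2π) = 204.4 Hz.
Step 3 — Series Q: Q = ω₀L/R = 1284·0.0129/29.6 = 0.5597.
Step 4 — Bandwidth: Δω = ω₀/Q = 2295 rad/s; BW = Δω/(2π) = 365.2 Hz.

(a) f₀ = 204.4 Hz  (b) Q = 0.5597  (c) BW = 365.2 Hz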